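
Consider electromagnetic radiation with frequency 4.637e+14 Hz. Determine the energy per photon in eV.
1.9177 eV

Using E = hf:

E = hf = (6.626×10⁻³⁴ J·s)(4.637e+14 Hz)
E = 1.9177 eV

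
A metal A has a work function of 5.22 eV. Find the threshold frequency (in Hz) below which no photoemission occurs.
1.2622e+15 Hz

The threshold frequency is when the photon energy equals the work function:
hf₀ = φ

Solving for f₀:
f₀ = φ/h = (5.22 eV × 1.602×10⁻¹⁹ J/eV) / (6.626×10⁻³⁴ J·s)
f₀ = 1.2622e+15 Hz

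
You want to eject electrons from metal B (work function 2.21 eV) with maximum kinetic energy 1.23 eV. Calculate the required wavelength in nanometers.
360.42 nm

From Einstein's equation: KE_max = hc/λ - φ

Rearranging for λ:
hc/λ = KE_max + φ
λ = hc/(KE_max + φ)

Required photon energy:
E_photon = KE_max + φ = 1.23 + 2.21 = 3.44 eV

Required wavelength:
λ = hc/E_photon = (6.626×10⁻³⁴)(3×10⁸) / (3.44 × 1.602×10⁻¹⁹)
λ = 360.42 nm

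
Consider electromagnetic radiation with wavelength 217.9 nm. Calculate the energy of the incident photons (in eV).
5.6900 eV

Using E = hf = hc/λ:

E = hc/λ = (6.626×10⁻³⁴ J·s)(3×10⁸ m/s) / (217.9×10⁻⁹ m)
E = 5.6900 eV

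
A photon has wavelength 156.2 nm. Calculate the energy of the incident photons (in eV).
7.9375 eV

Using E = hf = hc/λ:

E = hc/λ = (6.626×10⁻³⁴ J·s)(3×10⁸ m/s) / (156.2×10⁻⁹ m)
E = 7.9375 eV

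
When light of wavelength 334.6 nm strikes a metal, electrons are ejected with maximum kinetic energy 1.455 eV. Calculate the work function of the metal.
2.25 eV

From Einstein's photoelectric equation: KE_max = hf - φ = hc/λ - φ

Rearranging for φ:
φ = hc/λ - KE_max

Calculate photon energy:
E_photon = hc/λ = 3.7054 eV

Therefore:
φ = 3.7054 - 1.455 = 2.25 eV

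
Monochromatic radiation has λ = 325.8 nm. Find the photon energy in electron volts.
3.8055 eV

Using E = hf = hc/λ:

E = hc/λ = (6.626×10⁻³⁴ J·s)(3×10⁸ m/s) / (325.8×10⁻⁹ m)
E = 3.8055 eV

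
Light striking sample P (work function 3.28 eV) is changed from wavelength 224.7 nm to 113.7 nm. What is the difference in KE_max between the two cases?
5.3867 eV

Using Einstein's equation: KE_max = hc/λ - φ

For λ₁ = 224.7 nm:
KE₁ = hc/λ₁ - φ = 5.5178 - 3.28 = 2.2378 eV

For λ₂ = 113.7 nm:
KE₂ = hc/λ₂ - φ = 10.9045 - 3.28 = 7.6245 eV

Change in KE:
ΔKE = KE₂ - KE₁ = 7.6245 - 2.2378 = 5.3867 eV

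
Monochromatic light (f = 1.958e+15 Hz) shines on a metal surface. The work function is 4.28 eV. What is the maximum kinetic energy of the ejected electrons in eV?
3.8176 eV

Using Einstein's photoelectric equation: KE_max = hf - φ

First, calculate the photon energy:
E_photon = hf = (6.626×10⁻³⁴ J·s)(1.958e+15 Hz)
E_photon = 8.0976 eV

Then, the maximum kinetic energy:
KE_max = E_photon - φ = 8.0976 eV - 4.28 eV = 3.8176 eV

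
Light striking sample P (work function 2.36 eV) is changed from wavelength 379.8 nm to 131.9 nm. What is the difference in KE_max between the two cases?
6.1354 eV

Using Einstein's equation: KE_max = hc/λ - φ

For λ₁ = 379.8 nm:
KE₁ = hc/λ₁ - φ = 3.2645 - 2.36 = 0.9045 eV

For λ₂ = 131.9 nm:
KE₂ = hc/λ₂ - φ = 9.3999 - 2.36 = 7.0399 eV

Change in KE:
ΔKE = KE₂ - KE₁ = 7.0399 - 0.9045 = 6.1354 eV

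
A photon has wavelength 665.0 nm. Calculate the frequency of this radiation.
4.5082e+14 Hz

Using the wave equation: c = fλ

Solving for frequency:
f = c/λ = (3×10⁸ m/s) / (665.0×10⁻⁹ m)
f = 4.5082e+14 Hz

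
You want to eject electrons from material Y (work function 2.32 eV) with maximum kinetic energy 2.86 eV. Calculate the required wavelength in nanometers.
239.35 nm

From Einstein's equation: KE_max = hc/λ - φ

Rearranging for λ:
hc/λ = KE_max + φ
λ = hc/(KE_max + φ)

Required photon energy:
E_photon = KE_max + φ = 2.86 + 2.32 = 5.18 eV

Required wavelength:
λ = hc/E_photon = (6.626×10⁻³⁴)(3×10⁸) / (5.18 × 1.602×10⁻¹⁹)
λ = 239.35 nm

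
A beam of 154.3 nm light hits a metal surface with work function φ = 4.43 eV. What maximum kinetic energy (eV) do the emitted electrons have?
3.6053 eV

Using Einstein's photoelectric equation: KE_max = hf - φ = hc/λ - φ

First, calculate the photon energy:
E_photon = hc/λ = (6.626×10⁻³⁴ J·s)(3×10⁸ m/s) / (154.3×10⁻⁹ m)
E_photon = 8.0353 eV

Then, the maximum kinetic energy:
KE_max = E_photon - φ = 8.0353 eV - 4.43 eV = 3.6053 eV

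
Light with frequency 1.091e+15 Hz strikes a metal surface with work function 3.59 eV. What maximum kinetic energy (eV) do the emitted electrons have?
0.9220 eV

Using Einstein's photoelectric equation: KE_max = hf - φ

First, calculate the photon energy:
E_photon = hf = (6.626×10⁻³⁴ J·s)(1.091e+15 Hz)
E_photon = 4.5120 eV

Then, the maximum kinetic energy:
KE_max = E_photon - φ = 4.5120 eV - 3.59 eV = 0.9220 eV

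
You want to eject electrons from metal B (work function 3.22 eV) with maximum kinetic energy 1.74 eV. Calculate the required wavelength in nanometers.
249.97 nm

From Einstein's equation: KE_max = hc/λ - φ

Rearranging for λ:
hc/λ = KE_max + φ
λ = hc/(KE_max + φ)

Required photon energy:
E_photon = KE_max + φ = 1.74 + 3.22 = 4.96 eV

Required wavelength:
λ = hc/E_photon = (6.626×10⁻³⁴)(3×10⁸) / (4.96 × 1.602×10⁻¹⁹)
λ = 249.97 nm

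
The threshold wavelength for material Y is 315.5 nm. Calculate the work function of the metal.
3.93 eV

At the threshold wavelength, photon energy equals work function:
φ = hc/λ₀

Calculating:
φ = (6.626×10⁻³⁴ J·s)(3×10⁸ m/s) / (315.5×10⁻⁹ m)
φ = 3.93 eV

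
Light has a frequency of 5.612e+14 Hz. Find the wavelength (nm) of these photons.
534.20 nm

Using the wave equation: c = fλ

Solving for wavelength:
λ = c/f = (3×10⁸ m/s) / (5.612e+14 Hz)
λ = 534.20 nm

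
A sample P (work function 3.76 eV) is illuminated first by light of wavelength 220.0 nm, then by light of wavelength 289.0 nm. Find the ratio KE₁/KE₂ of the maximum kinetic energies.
3.5382

Using Einstein's equation: KE_max = hc/λ - φ

For λ₁ = 220.0 nm:
E₁ = hc/λ₁ = 5.6356 eV
KE₁ = E₁ - φ = 5.6356 - 3.76 = 1.8756 eV

For λ₂ = 289.0 nm:
E₂ = hc/λ₂ = 4.2901 eV
KE₂ = E₂ - φ = 4.2901 - 3.76 = 0.5301 eV

Ratio: KE₁/KE₂ = 1.8756/0.5301 = 3.5382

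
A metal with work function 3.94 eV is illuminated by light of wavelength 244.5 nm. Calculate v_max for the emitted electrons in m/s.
6.3073e+05 m/s

First, find the maximum kinetic energy:
E_photon = hc/λ = 5.0709 eV
KE_max = E_photon - φ = 5.0709 - 3.94 = 1.1309 eV

Convert to Joules: KE_max = 1.1309 × 1.602×10⁻¹⁹ J = 1.8119e-19 J

Then use KE = ½mv² to find velocity:
v = √(2·KE/m) = √(2 × 1.8119e-19 J / 9.109e-31 kg)
v = 6.3073e+05 m/s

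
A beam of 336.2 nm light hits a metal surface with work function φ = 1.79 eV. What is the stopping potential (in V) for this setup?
1.8978 V

The stopping potential V_s satisfies: eV_s = KE_max

First, find KE_max using Einstein's equation:
E_photon = hc/λ = 3.6878 eV
KE_max = E_photon - φ = 3.6878 - 1.79 = 1.8978 eV

Since eV_s = KE_max:
V_s = KE_max/e = 1.8978 V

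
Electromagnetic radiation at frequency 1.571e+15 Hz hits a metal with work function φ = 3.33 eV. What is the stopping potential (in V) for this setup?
3.1671 V

The stopping potential V_s satisfies: eV_s = KE_max

First, find KE_max using Einstein's equation:
E_photon = hf = (6.626×10⁻³⁴ J·s)(1.571e+15 Hz) = 6.4971 eV
KE_max = E_photon - φ = 6.4971 - 3.33 = 3.1671 eV

Since eV_s = KE_max:
V_s = KE_max/e = 3.1671 V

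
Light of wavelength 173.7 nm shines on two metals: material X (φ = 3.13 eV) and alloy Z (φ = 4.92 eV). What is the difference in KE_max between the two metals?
1.7900 eV

Using KE_max = hc/λ - φ for each metal:

Photon energy: E = hc/λ = 7.1378 eV

For material X (φ₁ = 3.13 eV):
KE₁ = E - φ₁ = 7.1378 - 3.13 = 4.0078 eV

For alloy Z (φ₂ = 4.92 eV):
KE₂ = E - φ₂ = 7.1378 - 4.92 = 2.2178 eV

Difference:
ΔKE = KE₁ - KE₂ = 4.0078 - 2.2178 = 1.7900 eV

Note: The difference equals the difference in work functions: 4.92 - 3.13 = 1.79 eV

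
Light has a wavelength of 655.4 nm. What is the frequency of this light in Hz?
4.5742e+14 Hz

Using the wave equation: c = fλ

Solving for frequency:
f = c/λ = (3×10⁸ m/s) / (655.4×10⁻⁹ m)
f = 4.5742e+14 Hz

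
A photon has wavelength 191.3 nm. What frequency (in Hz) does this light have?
1.5671e+15 Hz

Using the wave equation: c = fλ

Solving for frequency:
f = c/λ = (3×10⁸ m/s) / (191.3×10⁻⁹ m)
f = 1.5671e+15 Hz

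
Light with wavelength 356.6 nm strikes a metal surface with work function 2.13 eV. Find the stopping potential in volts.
1.3468 V

The stopping potential V_s satisfies: eV_s = KE_max

First, find KE_max using Einstein's equation:
E_photon = hc/λ = 3.4768 eV
KE_max = E_photon - φ = 3.4768 - 2.13 = 1.3468 eV

Since eV_s = KE_max:
V_s = KE_max/e = 1.3468 V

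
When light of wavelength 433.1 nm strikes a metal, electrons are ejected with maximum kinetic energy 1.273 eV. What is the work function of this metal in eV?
1.59 eV

From Einstein's photoelectric equation: KE_max = hf - φ = hc/λ - φ

Rearranging for φ:
φ = hc/λ - KE_max

Calculate photon energy:
E_photon = hc/λ = 2.8627 eV

Therefore:
φ = 2.8627 - 1.273 = 1.59 eV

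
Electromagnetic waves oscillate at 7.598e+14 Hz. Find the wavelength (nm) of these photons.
394.57 nm

Using the wave equation: c = fλ

Solving for wavelength:
λ = c/f = (3×10⁸ m/s) / (7.598e+14 Hz)
λ = 394.57 nm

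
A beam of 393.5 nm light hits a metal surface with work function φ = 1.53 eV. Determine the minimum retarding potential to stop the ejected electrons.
1.6208 V

The stopping potential V_s satisfies: eV_s = KE_max

First, find KE_max using Einstein's equation:
E_photon = hc/λ = 3.1508 eV
KE_max = E_photon - φ = 3.1508 - 1.53 = 1.6208 eV

Since eV_s = KE_max:
V_s = KE_max/e = 1.6208 V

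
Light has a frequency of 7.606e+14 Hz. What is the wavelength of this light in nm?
394.15 nm

Using the wave equation: c = fλ

Solving for wavelength:
λ = c/f = (3×10⁸ m/s) / (7.606e+14 Hz)
λ = 394.15 nm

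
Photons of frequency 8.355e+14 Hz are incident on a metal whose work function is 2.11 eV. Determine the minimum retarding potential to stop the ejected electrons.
1.3454 V

The stopping potential V_s satisfies: eV_s = KE_max

First, find KE_max using Einstein's equation:
E_photon = hf = (6.626×10⁻³⁴ J·s)(8.355e+14 Hz) = 3.4554 eV
KE_max = E_photon - φ = 3.4554 - 2.11 = 1.3454 eV

Since eV_s = KE_max:
V_s = KE_max/e = 1.3454 V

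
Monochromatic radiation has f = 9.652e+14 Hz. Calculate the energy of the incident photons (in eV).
3.9917 eV

Using E = hf:

E = hf = (6.626×10⁻³⁴ J·s)(9.652e+14 Hz)
E = 3.9917 eV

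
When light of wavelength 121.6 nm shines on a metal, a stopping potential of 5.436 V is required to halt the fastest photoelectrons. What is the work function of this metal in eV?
4.76 eV

The stopping potential gives the maximum kinetic energy: KE_max = eV_s = 5.436 eV

From Einstein's photoelectric equation: KE_max = hc/λ - φ
Rearranging: φ = hc/λ - KE_max

Calculate photon energy:
E_photon = hc/λ = (6.626×10⁻³⁴ J·s)(3×10⁸ m/s) / (121.6×10⁻⁹ m) = 10.1961 eV

Therefore:
φ = 10.1961 - 5.436 = 4.76 eV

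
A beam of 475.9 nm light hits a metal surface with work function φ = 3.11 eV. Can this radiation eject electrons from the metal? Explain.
No

For photoemission, the photon energy must exceed the work function.

Photon energy: E = hc/λ = 2.6053 eV
Work function: φ = 3.11 eV

Since E_photon (2.6053 eV) < φ (3.11 eV), photoemission will NOT occur.
The threshold wavelength is λ₀ = hc/φ = 398.7 nm.
Since 475.9 nm > 398.7 nm, the photons lack sufficient energy.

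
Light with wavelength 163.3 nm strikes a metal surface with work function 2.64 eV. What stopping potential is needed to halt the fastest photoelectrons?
4.9524 V

The stopping potential V_s satisfies: eV_s = KE_max

First, find KE_max using Einstein's equation:
E_photon = hc/λ = 7.5924 eV
KE_max = E_photon - φ = 7.5924 - 2.64 = 4.9524 eV

Since eV_s = KE_max:
V_s = KE_max/e = 4.9524 V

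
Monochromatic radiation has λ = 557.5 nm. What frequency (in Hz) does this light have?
5.3774e+14 Hz

Using the wave equation: c = fλ

Solving for frequency:
f = c/λ = (3×10⁸ m/s) / (557.5×10⁻⁹ m)
f = 5.3774e+14 Hz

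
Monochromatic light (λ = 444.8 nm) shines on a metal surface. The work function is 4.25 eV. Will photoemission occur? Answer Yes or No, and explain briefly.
No

For photoemission, the photon energy must exceed the work function.

Photon energy: E = hc/λ = 2.7874 eV
Work function: φ = 4.25 eV

Since E_photon (2.7874 eV) < φ (4.25 eV), photoemission will NOT occur.
The threshold wavelength is λ₀ = hc/φ = 291.7 nm.
Since 444.8 nm > 291.7 nm, the photons lack sufficient energy.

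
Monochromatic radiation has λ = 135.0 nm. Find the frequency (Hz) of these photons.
2.2207e+15 Hz

Using the wave equation: c = fλ

Solving for frequency:
f = c/λ = (3×10⁸ m/s) / (135.0×10⁻⁹ m)
f = 2.2207e+15 Hz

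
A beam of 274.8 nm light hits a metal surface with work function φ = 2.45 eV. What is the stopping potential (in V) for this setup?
2.0618 V

The stopping potential V_s satisfies: eV_s = KE_max

First, find KE_max using Einstein's equation:
E_photon = hc/λ = 4.5118 eV
KE_max = E_photon - φ = 4.5118 - 2.45 = 2.0618 eV

Since eV_s = KE_max:
V_s = KE_max/e = 2.0618 V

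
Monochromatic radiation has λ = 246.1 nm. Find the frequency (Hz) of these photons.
1.2182e+15 Hz

Using the wave equation: c = fλ

Solving for frequency:
f = c/λ = (3×10⁸ m/s) / (246.1×10⁻⁹ m)
f = 1.2182e+15 Hz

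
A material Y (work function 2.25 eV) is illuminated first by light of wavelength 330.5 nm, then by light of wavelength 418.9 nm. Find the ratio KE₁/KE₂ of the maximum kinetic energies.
2.1154

Using Einstein's equation: KE_max = hc/λ - φ

For λ₁ = 330.5 nm:
E₁ = hc/λ₁ = 3.7514 eV
KE₁ = E₁ - φ = 3.7514 - 2.25 = 1.5014 eV

For λ₂ = 418.9 nm:
E₂ = hc/λ₂ = 2.9598 eV
KE₂ = E₂ - φ = 2.9598 - 2.25 = 0.7098 eV

Ratio: KE₁/KE₂ = 1.5014/0.7098 = 2.1154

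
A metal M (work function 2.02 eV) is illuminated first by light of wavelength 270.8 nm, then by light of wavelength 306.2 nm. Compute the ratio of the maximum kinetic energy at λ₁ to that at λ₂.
1.2609

Using Einstein's equation: KE_max = hc/λ - φ

For λ₁ = 270.8 nm:
E₁ = hc/λ₁ = 4.5784 eV
KE₁ = E₁ - φ = 4.5784 - 2.02 = 2.5584 eV

For λ₂ = 306.2 nm:
E₂ = hc/λ₂ = 4.0491 eV
KE₂ = E₂ - φ = 4.0491 - 2.02 = 2.0291 eV

Ratio: KE₁/KE₂ = 2.5584/2.0291 = 1.2609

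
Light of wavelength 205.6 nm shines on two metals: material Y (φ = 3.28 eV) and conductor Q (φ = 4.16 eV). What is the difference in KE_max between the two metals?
0.8800 eV

Using KE_max = hc/λ - φ for each metal:

Photon energy: E = hc/λ = 6.0304 eV

For material Y (φ₁ = 3.28 eV):
KE₁ = E - φ₁ = 6.0304 - 3.28 = 2.7504 eV

For conductor Q (φ₂ = 4.16 eV):
KE₂ = E - φ₂ = 6.0304 - 4.16 = 1.8704 eV

Difference:
ΔKE = KE₁ - KE₂ = 2.7504 - 1.8704 = 0.8800 eV

Note: The difference equals the difference in work functions: 4.16 - 3.28 = 0.88 eV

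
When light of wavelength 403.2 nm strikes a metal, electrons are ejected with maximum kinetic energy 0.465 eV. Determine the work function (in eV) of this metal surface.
2.61 eV

From Einstein's photoelectric equation: KE_max = hf - φ = hc/λ - φ

Rearranging for φ:
φ = hc/λ - KE_max

Calculate photon energy:
E_photon = hc/λ = 3.0750 eV

Therefore:
φ = 3.0750 - 0.465 = 2.61 eV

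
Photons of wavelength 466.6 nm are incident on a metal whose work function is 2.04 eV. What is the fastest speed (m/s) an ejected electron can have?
4.6594e+05 m/s

First, find the maximum kinetic energy:
E_photon = hc/λ = 2.6572 eV
KE_max = E_photon - φ = 2.6572 - 2.04 = 0.6172 eV

Convert to Joules: KE_max = 0.6172 × 1.602×10⁻¹⁹ J = 9.8884e-20 J

Then use KE = ½mv² to find velocity:
v = √(2·KE/m) = √(2 × 9.8884e-20 J / 9.109e-31 kg)
v = 4.6594e+05 m/s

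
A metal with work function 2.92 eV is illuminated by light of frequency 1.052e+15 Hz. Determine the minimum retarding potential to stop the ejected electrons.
1.4307 V

The stopping potential V_s satisfies: eV_s = KE_max

First, find KE_max using Einstein's equation:
E_photon = hf = (6.626×10⁻³⁴ J·s)(1.052e+15 Hz) = 4.3507 eV
KE_max = E_photon - φ = 4.3507 - 2.92 = 1.4307 eV

Since eV_s = KE_max:
V_s = KE_max/e = 1.4307 V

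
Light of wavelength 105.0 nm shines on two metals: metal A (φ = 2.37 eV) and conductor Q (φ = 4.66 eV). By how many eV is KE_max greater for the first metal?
2.2900 eV

Using KE_max = hc/λ - φ for each metal:

Photon energy: E = hc/λ = 11.8080 eV

For metal A (φ₁ = 2.37 eV):
KE₁ = E - φ₁ = 11.8080 - 2.37 = 9.4380 eV

For conductor Q (φ₂ = 4.66 eV):
KE₂ = E - φ₂ = 11.8080 - 4.66 = 7.1480 eV

Difference:
ΔKE = KE₁ - KE₂ = 9.4380 - 7.1480 = 2.2900 eV

Note: The difference equals the difference in work functions: 4.66 - 2.37 = 2.29 eV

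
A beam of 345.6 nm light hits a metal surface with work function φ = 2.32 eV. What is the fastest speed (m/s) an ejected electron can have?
6.6773e+05 m/s

First, find the maximum kinetic energy:
E_photon = hc/λ = 3.5875 eV
KE_max = E_photon - φ = 3.5875 - 2.32 = 1.2675 eV

Convert to Joules: KE_max = 1.2675 × 1.602×10⁻¹⁹ J = 2.0308e-19 J

Then use KE = ½mv² to find velocity:
v = √(2·KE/m) = √(2 × 2.0308e-19 J / 9.109e-31 kg)
v = 6.6773e+05 m/s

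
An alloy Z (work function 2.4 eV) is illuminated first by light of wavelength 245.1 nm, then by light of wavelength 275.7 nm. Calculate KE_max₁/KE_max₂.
1.2677

Using Einstein's equation: KE_max = hc/λ - φ

For λ₁ = 245.1 nm:
E₁ = hc/λ₁ = 5.0585 eV
KE₁ = E₁ - φ = 5.0585 - 2.4 = 2.6585 eV

For λ₂ = 275.7 nm:
E₂ = hc/λ₂ = 4.4971 eV
KE₂ = E₂ - φ = 4.4971 - 2.4 = 2.0971 eV

Ratio: KE₁/KE₂ = 2.6585/2.0971 = 1.2677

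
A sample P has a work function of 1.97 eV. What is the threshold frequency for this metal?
4.7634e+14 Hz

The threshold frequency is when the photon energy equals the work function:
hf₀ = φ

Solving for f₀:
f₀ = φ/h = (1.97 eV × 1.602×10⁻¹⁹ J/eV) / (6.626×10⁻³⁴ J·s)
f₀ = 4.7634e+14 Hz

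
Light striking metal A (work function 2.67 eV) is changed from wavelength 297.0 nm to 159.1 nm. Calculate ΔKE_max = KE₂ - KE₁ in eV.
3.6183 eV

Using Einstein's equation: KE_max = hc/λ - φ

For λ₁ = 297.0 nm:
KE₁ = hc/λ₁ - φ = 4.1746 - 2.67 = 1.5046 eV

For λ₂ = 159.1 nm:
KE₂ = hc/λ₂ - φ = 7.7928 - 2.67 = 5.1228 eV

Change in KE:
ΔKE = KE₂ - KE₁ = 5.1228 - 1.5046 = 3.6183 eV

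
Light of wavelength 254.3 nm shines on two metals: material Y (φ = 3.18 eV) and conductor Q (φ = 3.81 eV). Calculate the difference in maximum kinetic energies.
0.6300 eV

Using KE_max = hc/λ - φ for each metal:

Photon energy: E = hc/λ = 4.8755 eV

For material Y (φ₁ = 3.18 eV):
KE₁ = E - φ₁ = 4.8755 - 3.18 = 1.6955 eV

For conductor Q (φ₂ = 3.81 eV):
KE₂ = E - φ₂ = 4.8755 - 3.81 = 1.0655 eV

Difference:
ΔKE = KE₁ - KE₂ = 1.6955 - 1.0655 = 0.6300 eV

Note: The difference equals the difference in work functions: 3.81 - 3.18 = 0.63 eV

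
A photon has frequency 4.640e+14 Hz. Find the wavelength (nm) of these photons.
646.10 nm

Using the wave equation: c = fλ

Solving for wavelength:
λ = c/f = (3×10⁸ m/s) / (4.640e+14 Hz)
λ = 646.10 nm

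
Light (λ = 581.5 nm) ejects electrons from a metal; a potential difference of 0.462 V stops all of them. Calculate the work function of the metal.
1.67 eV

The stopping potential gives the maximum kinetic energy: KE_max = eV_s = 0.462 eV

From Einstein's photoelectric equation: KE_max = hc/λ - φ
Rearranging: φ = hc/λ - KE_max

Calculate photon energy:
E_photon = hc/λ = (6.626×10⁻³⁴ J·s)(3×10⁸ m/s) / (581.5×10⁻⁹ m) = 2.1321 eV

Therefore:
φ = 2.1321 - 0.462 = 1.67 eV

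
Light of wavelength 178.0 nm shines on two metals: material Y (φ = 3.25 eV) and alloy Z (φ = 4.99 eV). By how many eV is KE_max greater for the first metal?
1.7400 eV

Using KE_max = hc/λ - φ for each metal:

Photon energy: E = hc/λ = 6.9654 eV

For material Y (φ₁ = 3.25 eV):
KE₁ = E - φ₁ = 6.9654 - 3.25 = 3.7154 eV

For alloy Z (φ₂ = 4.99 eV):
KE₂ = E - φ₂ = 6.9654 - 4.99 = 1.9754 eV

Difference:
ΔKE = KE₁ - KE₂ = 3.7154 - 1.9754 = 1.7400 eV

Note: The difference equals the difference in work functions: 4.99 - 3.25 = 1.74 eV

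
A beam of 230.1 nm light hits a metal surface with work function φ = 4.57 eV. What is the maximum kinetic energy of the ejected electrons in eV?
0.8183 eV

Using Einstein's photoelectric equation: KE_max = hf - φ = hc/λ - φ

First, calculate the photon energy:
E_photon = hc/λ = (6.626×10⁻³⁴ J·s)(3×10⁸ m/s) / (230.1×10⁻⁹ m)
E_photon = 5.3883 eV

Then, the maximum kinetic energy:
KE_max = E_photon - φ = 5.3883 eV - 4.57 eV = 0.8183 eV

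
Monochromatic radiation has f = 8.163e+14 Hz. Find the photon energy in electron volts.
3.3759 eV

Using E = hf:

E = hf = (6.626×10⁻³⁴ J·s)(8.163e+14 Hz)
E = 3.3759 eV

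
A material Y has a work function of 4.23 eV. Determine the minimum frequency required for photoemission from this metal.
1.0228e+15 Hz

The threshold frequency is when the photon energy equals the work function:
hf₀ = φ

Solving for f₀:
f₀ = φ/h = (4.23 eV × 1.602×10⁻¹⁹ J/eV) / (6.626×10⁻³⁴ J·s)
f₀ = 1.0228e+15 Hz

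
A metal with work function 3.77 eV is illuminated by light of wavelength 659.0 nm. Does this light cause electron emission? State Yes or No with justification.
No

For photoemission, the photon energy must exceed the work function.

Photon energy: E = hc/λ = 1.8814 eV
Work function: φ = 3.77 eV

Since E_photon (1.8814 eV) < φ (3.77 eV), photoemission will NOT occur.
The threshold wavelength is λ₀ = hc/φ = 328.9 nm.
Since 659.0 nm > 328.9 nm, the photons lack sufficient energy.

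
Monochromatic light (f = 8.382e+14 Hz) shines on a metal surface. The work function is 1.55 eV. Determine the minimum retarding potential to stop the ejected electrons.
1.9165 V

The stopping potential V_s satisfies: eV_s = KE_max

First, find KE_max using Einstein's equation:
E_photon = hf = (6.626×10⁻³⁴ J·s)(8.382e+14 Hz) = 3.4665 eV
KE_max = E_photon - φ = 3.4665 - 1.55 = 1.9165 eV

Since eV_s = KE_max:
V_s = KE_max/e = 1.9165 V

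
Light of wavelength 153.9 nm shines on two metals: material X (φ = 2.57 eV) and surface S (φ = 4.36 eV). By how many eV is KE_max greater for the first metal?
1.7900 eV

Using KE_max = hc/λ - φ for each metal:

Photon energy: E = hc/λ = 8.0562 eV

For material X (φ₁ = 2.57 eV):
KE₁ = E - φ₁ = 8.0562 - 2.57 = 5.4862 eV

For surface S (φ₂ = 4.36 eV):
KE₂ = E - φ₂ = 8.0562 - 4.36 = 3.6962 eV

Difference:
ΔKE = KE₁ - KE₂ = 5.4862 - 3.6962 = 1.7900 eV

Note: The difference equals the difference in work functions: 4.36 - 2.57 = 1.79 eV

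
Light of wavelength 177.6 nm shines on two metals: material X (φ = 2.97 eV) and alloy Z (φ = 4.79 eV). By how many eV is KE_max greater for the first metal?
1.8200 eV

Using KE_max = hc/λ - φ for each metal:

Photon energy: E = hc/λ = 6.9811 eV

For material X (φ₁ = 2.97 eV):
KE₁ = E - φ₁ = 6.9811 - 2.97 = 4.0111 eV

For alloy Z (φ₂ = 4.79 eV):
KE₂ = E - φ₂ = 6.9811 - 4.79 = 2.1911 eV

Difference:
ΔKE = KE₁ - KE₂ = 4.0111 - 2.1911 = 1.8200 eV

Note: The difference equals the difference in work functions: 4.79 - 2.97 = 1.82 eV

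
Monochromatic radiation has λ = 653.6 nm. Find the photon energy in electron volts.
1.8969 eV

Using E = hf = hc/λ:

E = hc/λ = (6.626×10⁻³⁴ J·s)(3×10⁸ m/s) / (653.6×10⁻⁹ m)
E = 1.8969 eV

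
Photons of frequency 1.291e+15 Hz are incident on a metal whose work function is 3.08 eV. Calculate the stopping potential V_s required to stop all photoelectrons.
2.2591 V

The stopping potential V_s satisfies: eV_s = KE_max

First, find KE_max using Einstein's equation:
E_photon = hf = (6.626×10⁻³⁴ J·s)(1.291e+15 Hz) = 5.3391 eV
KE_max = E_photon - φ = 5.3391 - 3.08 = 2.2591 eV

Since eV_s = KE_max:
V_s = KE_max/e = 2.2591 V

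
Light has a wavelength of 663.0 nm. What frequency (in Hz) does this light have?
4.5218e+14 Hz

Using the wave equation: c = fλ

Solving for frequency:
f = c/λ = (3×10⁸ m/s) / (663.0×10⁻⁹ m)
f = 4.5218e+14 Hz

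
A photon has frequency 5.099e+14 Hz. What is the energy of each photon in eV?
2.1088 eV

Using E = hf:

E = hf = (6.626×10⁻³⁴ J·s)(5.099e+14 Hz)
E = 2.1088 eV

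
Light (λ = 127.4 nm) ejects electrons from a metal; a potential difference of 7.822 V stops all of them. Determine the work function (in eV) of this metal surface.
1.91 eV

The stopping potential gives the maximum kinetic energy: KE_max = eV_s = 7.822 eV

From Einstein's photoelectric equation: KE_max = hc/λ - φ
Rearranging: φ = hc/λ - KE_max

Calculate photon energy:
E_photon = hc/λ = (6.626×10⁻³⁴ J·s)(3×10⁸ m/s) / (127.4×10⁻⁹ m) = 9.7319 eV

Therefore:
φ = 9.7319 - 7.822 = 1.91 eV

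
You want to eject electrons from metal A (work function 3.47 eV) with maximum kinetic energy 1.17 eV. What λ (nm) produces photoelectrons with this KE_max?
267.21 nm

From Einstein's equation: KE_max = hc/λ - φ

Rearranging for λ:
hc/λ = KE_max + φ
λ = hc/(KE_max + φ)

Required photon energy:
E_photon = KE_max + φ = 1.17 + 3.47 = 4.64 eV

Required wavelength:
λ = hc/E_photon = (6.626×10⁻³⁴)(3×10⁸) / (4.64 × 1.602×10⁻¹⁹)
λ = 267.21 nm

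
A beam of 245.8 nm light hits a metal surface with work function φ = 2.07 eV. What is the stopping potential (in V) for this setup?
2.9741 V

The stopping potential V_s satisfies: eV_s = KE_max

First, find KE_max using Einstein's equation:
E_photon = hc/λ = 5.0441 eV
KE_max = E_photon - φ = 5.0441 - 2.07 = 2.9741 eV

Since eV_s = KE_max:
V_s = KE_max/e = 2.9741 V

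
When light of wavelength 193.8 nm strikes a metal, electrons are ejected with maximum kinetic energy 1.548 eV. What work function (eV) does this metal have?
4.85 eV

From Einstein's photoelectric equation: KE_max = hf - φ = hc/λ - φ

Rearranging for φ:
φ = hc/λ - KE_max

Calculate photon energy:
E_photon = hc/λ = 6.3975 eV

Therefore:
φ = 6.3975 - 1.548 = 4.85 eV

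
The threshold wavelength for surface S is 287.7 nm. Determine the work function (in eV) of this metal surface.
4.31 eV

At the threshold wavelength, photon energy equals work function:
φ = hc/λ₀

Calculating:
φ = (6.626×10⁻³⁴ J·s)(3×10⁸ m/s) / (287.7×10⁻⁹ m)
φ = 4.31 eV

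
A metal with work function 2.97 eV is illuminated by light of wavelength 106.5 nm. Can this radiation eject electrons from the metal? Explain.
Yes

For photoemission, the photon energy must exceed the work function.

Photon energy: E = hc/λ = 11.6417 eV
Work function: φ = 2.97 eV

Since E_photon (11.6417 eV) > φ (2.97 eV), photoemission WILL occur.
The threshold wavelength is λ₀ = hc/φ = 417.5 nm.
Since 106.5 nm < 417.5 nm, the light has sufficient energy.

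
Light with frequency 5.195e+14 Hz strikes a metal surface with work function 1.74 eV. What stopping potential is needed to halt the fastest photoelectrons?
0.4085 V

The stopping potential V_s satisfies: eV_s = KE_max

First, find KE_max using Einstein's equation:
E_photon = hf = (6.626×10⁻³⁴ J·s)(5.195e+14 Hz) = 2.1485 eV
KE_max = E_photon - φ = 2.1485 - 1.74 = 0.4085 eV

Since eV_s = KE_max:
V_s = KE_max/e = 0.4085 V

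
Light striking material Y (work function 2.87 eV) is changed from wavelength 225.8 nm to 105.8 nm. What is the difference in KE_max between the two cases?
6.2278 eV

Using Einstein's equation: KE_max = hc/λ - φ

For λ₁ = 225.8 nm:
KE₁ = hc/λ₁ - φ = 5.4909 - 2.87 = 2.6209 eV

For λ₂ = 105.8 nm:
KE₂ = hc/λ₂ - φ = 11.7187 - 2.87 = 8.8487 eV

Change in KE:
ΔKE = KE₂ - KE₁ = 8.8487 - 2.6209 = 6.2278 eV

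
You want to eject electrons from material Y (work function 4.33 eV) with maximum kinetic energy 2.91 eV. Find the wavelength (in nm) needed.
171.25 nm

From Einstein's equation: KE_max = hc/λ - φ

Rearranging for λ:
hc/λ = KE_max + φ
λ = hc/(KE_max + φ)

Required photon energy:
E_photon = KE_max + φ = 2.91 + 4.33 = 7.24 eV

Required wavelength:
λ = hc/E_photon = (6.626×10⁻³⁴)(3×10⁸) / (7.24 × 1.602×10⁻¹⁹)
λ = 171.25 nm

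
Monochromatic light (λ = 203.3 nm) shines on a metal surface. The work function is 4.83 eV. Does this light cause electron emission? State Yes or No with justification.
Yes

For photoemission, the photon energy must exceed the work function.

Photon energy: E = hc/λ = 6.0986 eV
Work function: φ = 4.83 eV

Since E_photon (6.0986 eV) > φ (4.83 eV), photoemission WILL occur.
The threshold wavelength is λ₀ = hc/φ = 256.7 nm.
Since 203.3 nm < 256.7 nm, the light has sufficient energy.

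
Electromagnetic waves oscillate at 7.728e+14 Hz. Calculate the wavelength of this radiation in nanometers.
387.93 nm

Using the wave equation: c = fλ

Solving for wavelength:
λ = c/f = (3×10⁸ m/s) / (7.728e+14 Hz)
λ = 387.93 nm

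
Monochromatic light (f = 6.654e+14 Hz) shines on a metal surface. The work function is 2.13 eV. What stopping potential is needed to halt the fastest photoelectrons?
0.6219 V

The stopping potential V_s satisfies: eV_s = KE_max

First, find KE_max using Einstein's equation:
E_photon = hf = (6.626×10⁻³⁴ J·s)(6.654e+14 Hz) = 2.7519 eV
KE_max = E_photon - φ = 2.7519 - 2.13 = 0.6219 eV

Since eV_s = KE_max:
V_s = KE_max/e = 0.6219 V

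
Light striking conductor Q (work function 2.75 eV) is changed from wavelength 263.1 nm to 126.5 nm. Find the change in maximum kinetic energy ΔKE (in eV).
5.0887 eV

Using Einstein's equation: KE_max = hc/λ - φ

For λ₁ = 263.1 nm:
KE₁ = hc/λ₁ - φ = 4.7124 - 2.75 = 1.9624 eV

For λ₂ = 126.5 nm:
KE₂ = hc/λ₂ - φ = 9.8011 - 2.75 = 7.0511 eV

Change in KE:
ΔKE = KE₂ - KE₁ = 7.0511 - 1.9624 = 5.0887 eV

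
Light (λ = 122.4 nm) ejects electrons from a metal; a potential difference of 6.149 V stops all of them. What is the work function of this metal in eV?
3.98 eV

The stopping potential gives the maximum kinetic energy: KE_max = eV_s = 6.149 eV

From Einstein's photoelectric equation: KE_max = hc/λ - φ
Rearranging: φ = hc/λ - KE_max

Calculate photon energy:
E_photon = hc/λ = (6.626×10⁻³⁴ J·s)(3×10⁸ m/s) / (122.4×10⁻⁹ m) = 10.1294 eV

Therefore:
φ = 10.1294 - 6.149 = 3.98 eV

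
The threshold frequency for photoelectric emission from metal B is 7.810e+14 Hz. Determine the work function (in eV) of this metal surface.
3.23 eV

At the threshold frequency, photon energy equals work function:
φ = hf₀

Calculating:
φ = (6.626×10⁻³⁴ J·s)(7.810e+14 Hz)
φ = 3.23 eV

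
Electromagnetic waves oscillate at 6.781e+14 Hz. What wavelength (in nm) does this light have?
442.11 nm

Using the wave equation: c = fλ

Solving for wavelength:
λ = c/f = (3×10⁸ m/s) / (6.781e+14 Hz)
λ = 442.11 nm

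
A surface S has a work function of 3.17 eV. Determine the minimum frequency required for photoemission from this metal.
7.6650e+14 Hz

The threshold frequency is when the photon energy equals the work function:
hf₀ = φ

Solving for f₀:
f₀ = φ/h = (3.17 eV × 1.602×10⁻¹⁹ J/eV) / (6.626×10⁻³⁴ J·s)
f₀ = 7.6650e+14 Hz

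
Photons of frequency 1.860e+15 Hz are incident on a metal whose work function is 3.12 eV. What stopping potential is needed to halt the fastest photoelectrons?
4.5723 V

The stopping potential V_s satisfies: eV_s = KE_max

First, find KE_max using Einstein's equation:
E_photon = hf = (6.626×10⁻³⁴ J·s)(1.860e+15 Hz) = 7.6923 eV
KE_max = E_photon - φ = 7.6923 - 3.12 = 4.5723 eV

Since eV_s = KE_max:
V_s = KE_max/e = 4.5723 V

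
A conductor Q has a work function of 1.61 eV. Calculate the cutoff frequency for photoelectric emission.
3.8930e+14 Hz

The threshold frequency is when the photon energy equals the work function:
hf₀ = φ

Solving for f₀:
f₀ = φ/h = (1.61 eV × 1.602×10⁻¹⁹ J/eV) / (6.626×10⁻³⁴ J·s)
f₀ = 3.8930e+14 Hz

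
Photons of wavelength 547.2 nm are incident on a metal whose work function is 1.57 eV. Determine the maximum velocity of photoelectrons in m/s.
4.9473e+05 m/s

First, find the maximum kinetic energy:
E_photon = hc/λ = 2.2658 eV
KE_max = E_photon - φ = 2.2658 - 1.57 = 0.6958 eV

Convert to Joules: KE_max = 0.6958 × 1.602×10⁻¹⁹ J = 1.1148e-19 J

Then use KE = ½mv² to find velocity:
v = √(2·KE/m) = √(2 × 1.1148e-19 J / 9.109e-31 kg)
v = 4.9473e+05 m/s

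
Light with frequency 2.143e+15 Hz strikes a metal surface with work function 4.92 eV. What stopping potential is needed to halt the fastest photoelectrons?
3.9427 V

The stopping potential V_s satisfies: eV_s = KE_max

First, find KE_max using Einstein's equation:
E_photon = hf = (6.626×10⁻³⁴ J·s)(2.143e+15 Hz) = 8.8627 eV
KE_max = E_photon - φ = 8.8627 - 4.92 = 3.9427 eV

Since eV_s = KE_max:
V_s = KE_max/e = 3.9427 V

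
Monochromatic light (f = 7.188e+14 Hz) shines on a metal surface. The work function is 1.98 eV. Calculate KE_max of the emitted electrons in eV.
0.9927 eV

Using Einstein's photoelectric equation: KE_max = hf - φ

First, calculate the photon energy:
E_photon = hf = (6.626×10⁻³⁴ J·s)(7.188e+14 Hz)
E_photon = 2.9727 eV

Then, the maximum kinetic energy:
KE_max = E_photon - φ = 2.9727 eV - 1.98 eV = 0.9927 eV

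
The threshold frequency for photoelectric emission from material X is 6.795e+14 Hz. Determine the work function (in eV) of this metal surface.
2.81 eV

At the threshold frequency, photon energy equals work function:
φ = hf₀

Calculating:
φ = (6.626×10⁻³⁴ J·s)(6.795e+14 Hz)
φ = 2.81 eV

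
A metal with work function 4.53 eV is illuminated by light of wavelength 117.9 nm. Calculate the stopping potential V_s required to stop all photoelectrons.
5.9860 V

The stopping potential V_s satisfies: eV_s = KE_max

First, find KE_max using Einstein's equation:
E_photon = hc/λ = 10.5160 eV
KE_max = E_photon - φ = 10.5160 - 4.53 = 5.9860 eV

Since eV_s = KE_max:
V_s = KE_max/e = 5.9860 V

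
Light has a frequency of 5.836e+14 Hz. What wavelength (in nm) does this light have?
513.70 nm

Using the wave equation: c = fλ

Solving for wavelength:
λ = c/f = (3×10⁸ m/s) / (5.836e+14 Hz)
λ = 513.70 nm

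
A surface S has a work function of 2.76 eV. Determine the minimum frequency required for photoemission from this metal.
6.6737e+14 Hz

The threshold frequency is when the photon energy equals the work function:
hf₀ = φ

Solving for f₀:
f₀ = φ/h = (2.76 eV × 1.602×10⁻¹⁹ J/eV) / (6.626×10⁻³⁴ J·s)
f₀ = 6.6737e+14 Hz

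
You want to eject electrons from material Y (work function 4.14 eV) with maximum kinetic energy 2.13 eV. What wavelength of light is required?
197.74 nm

From Einstein's equation: KE_max = hc/λ - φ

Rearranging for λ:
hc/λ = KE_max + φ
λ = hc/(KE_max + φ)

Required photon energy:
E_photon = KE_max + φ = 2.13 + 4.14 = 6.27 eV

Required wavelength:
λ = hc/E_photon = (6.626×10⁻³⁴)(3×10⁸) / (6.27 × 1.602×10⁻¹⁹)
λ = 197.74 nm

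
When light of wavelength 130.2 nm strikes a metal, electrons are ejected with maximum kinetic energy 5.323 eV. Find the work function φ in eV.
4.20 eV

From Einstein's photoelectric equation: KE_max = hf - φ = hc/λ - φ

Rearranging for φ:
φ = hc/λ - KE_max

Calculate photon energy:
E_photon = hc/λ = 9.5226 eV

Therefore:
φ = 9.5226 - 5.323 = 4.20 eV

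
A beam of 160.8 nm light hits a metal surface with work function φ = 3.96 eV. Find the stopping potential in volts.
3.7505 V

The stopping potential V_s satisfies: eV_s = KE_max

First, find KE_max using Einstein's equation:
E_photon = hc/λ = 7.7105 eV
KE_max = E_photon - φ = 7.7105 - 3.96 = 3.7505 eV

Since eV_s = KE_max:
V_s = KE_max/e = 3.7505 V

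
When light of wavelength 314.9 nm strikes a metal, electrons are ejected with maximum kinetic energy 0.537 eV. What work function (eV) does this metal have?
3.40 eV

From Einstein's photoelectric equation: KE_max = hf - φ = hc/λ - φ

Rearranging for φ:
φ = hc/λ - KE_max

Calculate photon energy:
E_photon = hc/λ = 3.9373 eV

Therefore:
φ = 3.9373 - 0.537 = 3.40 eV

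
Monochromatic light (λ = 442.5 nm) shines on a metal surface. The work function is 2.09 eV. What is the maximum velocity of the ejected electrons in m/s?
5.0042e+05 m/s

First, find the maximum kinetic energy:
E_photon = hc/λ = 2.8019 eV
KE_max = E_photon - φ = 2.8019 - 2.09 = 0.7119 eV

Convert to Joules: KE_max = 0.7119 × 1.602×10⁻¹⁹ J = 1.1406e-19 J

Then use KE = ½mv² to find velocity:
v = √(2·KE/m) = √(2 × 1.1406e-19 J / 9.109e-31 kg)
v = 5.0042e+05 m/s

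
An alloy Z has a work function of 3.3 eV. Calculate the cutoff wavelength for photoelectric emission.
375.71 nm

The threshold wavelength is when the photon energy equals the work function:
hc/λ₀ = φ

Solving for λ₀:
λ₀ = hc/φ = (6.626×10⁻³⁴ J·s)(3×10⁸ m/s) / (3.3 eV × 1.602×10⁻¹⁹ J/eV)
λ₀ = 375.71 nm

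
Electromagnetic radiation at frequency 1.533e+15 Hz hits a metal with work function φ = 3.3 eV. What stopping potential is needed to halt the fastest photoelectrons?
3.0400 V

The stopping potential V_s satisfies: eV_s = KE_max

First, find KE_max using Einstein's equation:
E_photon = hf = (6.626×10⁻³⁴ J·s)(1.533e+15 Hz) = 6.3400 eV
KE_max = E_photon - φ = 6.3400 - 3.3 = 3.0400 eV

Since eV_s = KE_max:
V_s = KE_max/e = 3.0400 V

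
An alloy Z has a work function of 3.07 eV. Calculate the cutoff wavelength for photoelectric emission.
403.86 nm

The threshold wavelength is when the photon energy equals the work function:
hc/λ₀ = φ

Solving for λ₀:
λ₀ = hc/φ = (6.626×10⁻³⁴ J·s)(3×10⁸ m/s) / (3.07 eV × 1.602×10⁻¹⁹ J/eV)
λ₀ = 403.86 nm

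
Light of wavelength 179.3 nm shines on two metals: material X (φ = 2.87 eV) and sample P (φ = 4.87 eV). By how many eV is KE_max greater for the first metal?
2.0000 eV

Using KE_max = hc/λ - φ for each metal:

Photon energy: E = hc/λ = 6.9149 eV

For material X (φ₁ = 2.87 eV):
KE₁ = E - φ₁ = 6.9149 - 2.87 = 4.0449 eV

For sample P (φ₂ = 4.87 eV):
KE₂ = E - φ₂ = 6.9149 - 4.87 = 2.0449 eV

Difference:
ΔKE = KE₁ - KE₂ = 4.0449 - 2.0449 = 2.0000 eV

Note: The difference equals the difference in work functions: 4.87 - 2.87 = 2.00 eV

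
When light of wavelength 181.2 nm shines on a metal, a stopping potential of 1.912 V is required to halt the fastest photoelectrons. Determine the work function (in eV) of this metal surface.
4.93 eV

The stopping potential gives the maximum kinetic energy: KE_max = eV_s = 1.912 eV

From Einstein's photoelectric equation: KE_max = hc/λ - φ
Rearranging: φ = hc/λ - KE_max

Calculate photon energy:
E_photon = hc/λ = (6.626×10⁻³⁴ J·s)(3×10⁸ m/s) / (181.2×10⁻⁹ m) = 6.8424 eV

Therefore:
φ = 6.8424 - 1.912 = 4.93 eV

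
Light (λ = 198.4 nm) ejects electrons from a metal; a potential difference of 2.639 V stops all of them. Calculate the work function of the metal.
3.61 eV

The stopping potential gives the maximum kinetic energy: KE_max = eV_s = 2.639 eV

From Einstein's photoelectric equation: KE_max = hc/λ - φ
Rearranging: φ = hc/λ - KE_max

Calculate photon energy:
E_photon = hc/λ = (6.626×10⁻³⁴ J·s)(3×10⁸ m/s) / (198.4×10⁻⁹ m) = 6.2492 eV

Therefore:
φ = 6.2492 - 2.639 = 3.61 eV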